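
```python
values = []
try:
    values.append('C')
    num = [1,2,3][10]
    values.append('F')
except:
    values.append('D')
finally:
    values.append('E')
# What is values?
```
['C', 'D', 'E']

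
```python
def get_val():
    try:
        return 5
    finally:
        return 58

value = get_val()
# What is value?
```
58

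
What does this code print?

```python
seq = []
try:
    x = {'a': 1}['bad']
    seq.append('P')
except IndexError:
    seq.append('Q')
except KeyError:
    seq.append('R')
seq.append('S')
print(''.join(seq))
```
RS

KeyError is caught by its specific handler, not IndexError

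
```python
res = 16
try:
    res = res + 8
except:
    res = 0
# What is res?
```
24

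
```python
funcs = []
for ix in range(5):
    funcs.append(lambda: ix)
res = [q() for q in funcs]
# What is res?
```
[4, 4, 4, 4, 4]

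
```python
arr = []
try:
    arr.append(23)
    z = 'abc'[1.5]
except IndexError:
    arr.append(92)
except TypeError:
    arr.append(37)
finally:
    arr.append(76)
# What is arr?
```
[23, 37, 76]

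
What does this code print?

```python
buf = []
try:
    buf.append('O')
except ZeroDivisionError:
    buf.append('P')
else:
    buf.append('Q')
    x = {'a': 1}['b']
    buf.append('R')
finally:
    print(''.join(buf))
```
OQ

Try succeeds, else appends 'Q', KeyError in else is uncaught, finally prints before exception propagates ('R' never appended)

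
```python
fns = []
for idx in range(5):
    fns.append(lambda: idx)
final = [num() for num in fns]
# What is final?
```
[4, 4, 4, 4, 4]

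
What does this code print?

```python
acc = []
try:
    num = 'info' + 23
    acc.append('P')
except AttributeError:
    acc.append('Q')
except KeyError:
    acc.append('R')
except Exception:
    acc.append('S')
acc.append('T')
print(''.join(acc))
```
ST

TypeError not specifically caught, falls to Exception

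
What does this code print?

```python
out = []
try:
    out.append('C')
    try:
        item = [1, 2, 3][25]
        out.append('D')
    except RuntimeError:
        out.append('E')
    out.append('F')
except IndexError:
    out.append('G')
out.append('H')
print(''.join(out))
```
CGH

Inner handler doesn't match, propagates to outer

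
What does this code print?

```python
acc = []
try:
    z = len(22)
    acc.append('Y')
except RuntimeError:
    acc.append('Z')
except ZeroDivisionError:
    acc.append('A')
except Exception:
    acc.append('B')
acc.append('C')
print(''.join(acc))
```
BC

TypeError not specifically caught, falls to Exception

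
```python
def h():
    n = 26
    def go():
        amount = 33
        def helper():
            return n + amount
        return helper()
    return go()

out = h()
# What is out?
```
59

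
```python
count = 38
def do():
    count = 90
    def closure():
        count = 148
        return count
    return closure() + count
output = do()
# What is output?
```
238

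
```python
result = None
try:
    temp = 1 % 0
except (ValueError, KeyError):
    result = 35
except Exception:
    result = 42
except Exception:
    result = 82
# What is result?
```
42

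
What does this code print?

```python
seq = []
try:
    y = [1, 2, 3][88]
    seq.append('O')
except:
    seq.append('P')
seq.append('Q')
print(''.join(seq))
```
PQ

Exception raised in try, caught by bare except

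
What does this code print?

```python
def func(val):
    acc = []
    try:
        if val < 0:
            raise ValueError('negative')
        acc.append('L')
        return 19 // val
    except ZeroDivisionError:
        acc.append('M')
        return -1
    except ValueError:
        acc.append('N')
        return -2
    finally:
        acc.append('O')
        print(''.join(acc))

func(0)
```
LMO

val=0 causes ZeroDivisionError, caught, finally prints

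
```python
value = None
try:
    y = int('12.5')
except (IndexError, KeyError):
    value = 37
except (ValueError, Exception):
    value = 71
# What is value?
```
71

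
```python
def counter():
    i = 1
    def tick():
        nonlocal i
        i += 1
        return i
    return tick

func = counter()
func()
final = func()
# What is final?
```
3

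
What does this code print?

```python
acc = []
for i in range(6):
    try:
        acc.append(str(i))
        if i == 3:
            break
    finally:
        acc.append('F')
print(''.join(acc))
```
0F1F2F3F

finally runs even when breaking out of loop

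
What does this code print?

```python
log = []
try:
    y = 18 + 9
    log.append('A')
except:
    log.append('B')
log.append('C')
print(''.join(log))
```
AC

No exception, try block completes normally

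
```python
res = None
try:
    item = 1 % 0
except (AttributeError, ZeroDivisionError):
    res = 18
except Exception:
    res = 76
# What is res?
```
18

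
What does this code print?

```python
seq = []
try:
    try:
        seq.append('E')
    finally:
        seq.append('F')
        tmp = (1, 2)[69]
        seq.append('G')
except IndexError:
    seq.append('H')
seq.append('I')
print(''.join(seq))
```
EFHI

Exception in inner finally caught by outer except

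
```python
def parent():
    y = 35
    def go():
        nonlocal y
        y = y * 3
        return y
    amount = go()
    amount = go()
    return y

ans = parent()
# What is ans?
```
315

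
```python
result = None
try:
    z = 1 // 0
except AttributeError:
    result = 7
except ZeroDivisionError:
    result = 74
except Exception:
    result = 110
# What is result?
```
74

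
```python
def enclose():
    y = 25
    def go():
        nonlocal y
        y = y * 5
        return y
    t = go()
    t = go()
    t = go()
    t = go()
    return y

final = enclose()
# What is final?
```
15625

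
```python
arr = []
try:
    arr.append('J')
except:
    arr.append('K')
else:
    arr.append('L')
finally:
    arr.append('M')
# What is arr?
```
['J', 'L', 'M']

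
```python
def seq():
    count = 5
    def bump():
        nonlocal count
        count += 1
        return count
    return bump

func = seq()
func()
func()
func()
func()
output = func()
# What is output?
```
10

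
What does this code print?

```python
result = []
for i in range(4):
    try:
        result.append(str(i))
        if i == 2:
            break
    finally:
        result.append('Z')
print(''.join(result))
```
0Z1Z2Z

finally runs even when breaking out of loop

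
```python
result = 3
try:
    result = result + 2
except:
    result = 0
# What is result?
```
5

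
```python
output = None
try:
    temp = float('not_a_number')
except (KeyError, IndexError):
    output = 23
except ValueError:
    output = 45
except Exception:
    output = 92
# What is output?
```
45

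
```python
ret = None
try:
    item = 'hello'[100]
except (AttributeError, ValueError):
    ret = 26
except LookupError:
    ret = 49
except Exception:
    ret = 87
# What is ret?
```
49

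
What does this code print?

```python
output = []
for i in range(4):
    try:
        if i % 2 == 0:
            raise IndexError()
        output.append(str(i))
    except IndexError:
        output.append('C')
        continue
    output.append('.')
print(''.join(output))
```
C1.C3.

continue in except skips rest of loop body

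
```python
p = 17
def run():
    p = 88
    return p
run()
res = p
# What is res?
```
17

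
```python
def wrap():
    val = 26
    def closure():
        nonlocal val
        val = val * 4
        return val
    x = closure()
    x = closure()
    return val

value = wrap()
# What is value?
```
416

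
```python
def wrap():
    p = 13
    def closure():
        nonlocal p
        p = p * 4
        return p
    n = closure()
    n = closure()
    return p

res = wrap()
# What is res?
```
208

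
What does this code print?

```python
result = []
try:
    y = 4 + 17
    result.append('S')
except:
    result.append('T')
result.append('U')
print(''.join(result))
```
SU

No exception, try block completes normally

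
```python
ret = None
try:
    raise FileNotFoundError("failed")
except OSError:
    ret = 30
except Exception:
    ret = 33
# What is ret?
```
30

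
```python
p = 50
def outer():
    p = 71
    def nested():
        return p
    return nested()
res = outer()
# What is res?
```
71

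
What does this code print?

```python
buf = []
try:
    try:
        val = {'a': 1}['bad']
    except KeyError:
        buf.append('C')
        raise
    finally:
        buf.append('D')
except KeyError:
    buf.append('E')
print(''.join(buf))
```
CDE

finally runs before re-raised exception propagates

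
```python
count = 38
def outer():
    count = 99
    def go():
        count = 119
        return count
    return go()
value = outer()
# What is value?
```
119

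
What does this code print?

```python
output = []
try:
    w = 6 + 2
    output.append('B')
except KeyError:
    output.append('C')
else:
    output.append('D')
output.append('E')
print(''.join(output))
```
BDE

else block runs when no exception occurs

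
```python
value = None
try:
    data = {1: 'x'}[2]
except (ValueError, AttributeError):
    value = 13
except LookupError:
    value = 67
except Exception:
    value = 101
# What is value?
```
67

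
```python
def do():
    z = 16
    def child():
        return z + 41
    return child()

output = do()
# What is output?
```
57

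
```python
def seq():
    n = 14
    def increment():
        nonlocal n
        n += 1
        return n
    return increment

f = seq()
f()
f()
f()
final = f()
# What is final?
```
18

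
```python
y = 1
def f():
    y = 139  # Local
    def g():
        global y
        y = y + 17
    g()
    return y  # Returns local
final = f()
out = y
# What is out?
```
18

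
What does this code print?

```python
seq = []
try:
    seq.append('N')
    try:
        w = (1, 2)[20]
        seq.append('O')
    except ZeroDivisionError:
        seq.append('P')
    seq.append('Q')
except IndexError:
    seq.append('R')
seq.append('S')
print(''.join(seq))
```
NRS

Inner handler doesn't match, propagates to outer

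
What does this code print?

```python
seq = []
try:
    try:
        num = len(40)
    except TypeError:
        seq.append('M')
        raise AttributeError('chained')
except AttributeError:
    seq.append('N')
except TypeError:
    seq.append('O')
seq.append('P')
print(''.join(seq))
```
MNP

AttributeError raised and caught, original TypeError not re-raised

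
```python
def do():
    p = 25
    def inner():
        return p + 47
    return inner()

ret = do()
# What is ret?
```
72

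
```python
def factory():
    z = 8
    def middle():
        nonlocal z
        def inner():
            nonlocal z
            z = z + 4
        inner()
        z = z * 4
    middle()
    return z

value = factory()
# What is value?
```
48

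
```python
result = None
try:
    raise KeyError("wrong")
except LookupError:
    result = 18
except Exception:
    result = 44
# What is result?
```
18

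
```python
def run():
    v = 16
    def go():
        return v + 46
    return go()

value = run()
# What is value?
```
62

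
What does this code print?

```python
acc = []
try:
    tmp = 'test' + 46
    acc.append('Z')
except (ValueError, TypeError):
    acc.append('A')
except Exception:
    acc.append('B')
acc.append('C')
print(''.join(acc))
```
AC

TypeError matches tuple containing it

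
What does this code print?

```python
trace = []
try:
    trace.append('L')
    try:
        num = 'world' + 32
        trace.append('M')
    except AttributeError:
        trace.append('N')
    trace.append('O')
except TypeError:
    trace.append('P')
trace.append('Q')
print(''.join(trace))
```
LPQ

Inner handler doesn't match, propagates to outer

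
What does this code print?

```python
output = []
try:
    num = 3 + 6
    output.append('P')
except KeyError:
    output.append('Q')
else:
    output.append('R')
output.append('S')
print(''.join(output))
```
PRS

else block runs when no exception occurs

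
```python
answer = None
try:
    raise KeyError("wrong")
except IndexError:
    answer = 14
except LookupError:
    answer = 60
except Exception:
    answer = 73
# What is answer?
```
60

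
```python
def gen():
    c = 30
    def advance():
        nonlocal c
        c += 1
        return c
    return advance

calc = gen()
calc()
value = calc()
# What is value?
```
32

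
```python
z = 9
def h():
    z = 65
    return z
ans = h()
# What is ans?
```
65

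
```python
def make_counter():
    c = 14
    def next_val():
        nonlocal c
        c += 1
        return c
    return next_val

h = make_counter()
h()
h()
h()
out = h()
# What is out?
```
18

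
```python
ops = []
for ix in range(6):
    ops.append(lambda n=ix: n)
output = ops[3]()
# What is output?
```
3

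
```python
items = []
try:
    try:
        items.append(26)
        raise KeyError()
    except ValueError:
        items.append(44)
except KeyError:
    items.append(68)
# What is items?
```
[26, 68]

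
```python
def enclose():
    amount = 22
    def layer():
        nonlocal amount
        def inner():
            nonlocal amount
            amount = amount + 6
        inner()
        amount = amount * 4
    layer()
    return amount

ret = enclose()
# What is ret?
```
112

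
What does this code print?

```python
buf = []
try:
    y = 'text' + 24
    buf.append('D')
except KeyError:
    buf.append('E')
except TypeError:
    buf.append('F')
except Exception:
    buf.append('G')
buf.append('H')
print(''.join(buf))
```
FH

TypeError matches before generic Exception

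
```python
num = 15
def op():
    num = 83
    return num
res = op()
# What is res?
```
83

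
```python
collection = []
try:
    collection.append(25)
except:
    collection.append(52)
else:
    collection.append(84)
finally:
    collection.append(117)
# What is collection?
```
[25, 84, 117]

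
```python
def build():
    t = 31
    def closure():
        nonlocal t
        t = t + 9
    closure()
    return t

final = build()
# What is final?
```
40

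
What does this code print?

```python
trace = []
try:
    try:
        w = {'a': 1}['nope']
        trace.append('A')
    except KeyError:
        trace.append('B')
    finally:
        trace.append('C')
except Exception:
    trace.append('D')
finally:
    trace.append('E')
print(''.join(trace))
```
BCE

Both finally blocks run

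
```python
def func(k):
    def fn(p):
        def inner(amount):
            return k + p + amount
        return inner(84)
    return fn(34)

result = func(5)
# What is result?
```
123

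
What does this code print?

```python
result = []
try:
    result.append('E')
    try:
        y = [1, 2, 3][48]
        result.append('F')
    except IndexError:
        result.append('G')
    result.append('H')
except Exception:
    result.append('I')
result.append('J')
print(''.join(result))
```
EGHJ

Inner exception caught by inner handler, outer continues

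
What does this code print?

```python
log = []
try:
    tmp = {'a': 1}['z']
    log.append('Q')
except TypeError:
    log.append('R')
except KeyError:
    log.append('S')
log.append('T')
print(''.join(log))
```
ST

KeyError is caught by its specific handler, not TypeError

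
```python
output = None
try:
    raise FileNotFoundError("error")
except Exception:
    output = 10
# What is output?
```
10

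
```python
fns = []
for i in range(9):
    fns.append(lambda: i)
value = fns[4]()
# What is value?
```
8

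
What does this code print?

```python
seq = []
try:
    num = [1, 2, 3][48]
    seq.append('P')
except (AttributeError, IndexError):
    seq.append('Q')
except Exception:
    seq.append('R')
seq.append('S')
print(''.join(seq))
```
QS

IndexError matches tuple containing it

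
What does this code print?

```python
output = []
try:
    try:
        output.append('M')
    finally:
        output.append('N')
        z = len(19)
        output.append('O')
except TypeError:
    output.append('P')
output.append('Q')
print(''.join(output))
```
MNPQ

Exception in inner finally caught by outer except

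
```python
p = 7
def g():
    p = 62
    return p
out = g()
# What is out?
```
62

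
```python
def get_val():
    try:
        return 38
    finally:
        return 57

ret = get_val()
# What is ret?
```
57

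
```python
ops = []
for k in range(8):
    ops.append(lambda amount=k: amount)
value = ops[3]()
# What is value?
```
3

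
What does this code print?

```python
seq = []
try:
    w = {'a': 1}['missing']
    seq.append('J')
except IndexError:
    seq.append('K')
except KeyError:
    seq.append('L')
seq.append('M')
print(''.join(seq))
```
LM

KeyError is caught by its specific handler, not IndexError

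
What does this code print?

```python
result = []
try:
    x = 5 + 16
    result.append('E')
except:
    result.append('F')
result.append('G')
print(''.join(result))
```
EG

No exception, try block completes normally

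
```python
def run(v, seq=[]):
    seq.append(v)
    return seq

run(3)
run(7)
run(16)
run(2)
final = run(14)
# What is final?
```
[3, 7, 16, 2, 14]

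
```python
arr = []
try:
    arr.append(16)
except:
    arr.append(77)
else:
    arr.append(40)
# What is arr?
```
[16, 40]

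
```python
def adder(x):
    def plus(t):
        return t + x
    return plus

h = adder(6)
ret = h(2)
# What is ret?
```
8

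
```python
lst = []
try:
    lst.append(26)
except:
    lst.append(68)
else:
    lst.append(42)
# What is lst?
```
[26, 42]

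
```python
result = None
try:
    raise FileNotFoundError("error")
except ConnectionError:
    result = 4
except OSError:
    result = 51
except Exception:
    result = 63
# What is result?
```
51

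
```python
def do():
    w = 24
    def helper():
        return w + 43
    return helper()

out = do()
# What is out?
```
67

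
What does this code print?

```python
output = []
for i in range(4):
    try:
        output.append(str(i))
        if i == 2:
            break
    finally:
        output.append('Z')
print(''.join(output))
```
0Z1Z2Z

finally runs even when breaking out of loop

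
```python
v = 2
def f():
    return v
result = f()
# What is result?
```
2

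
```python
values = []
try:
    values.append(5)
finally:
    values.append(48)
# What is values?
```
[5, 48]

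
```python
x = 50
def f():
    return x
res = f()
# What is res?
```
50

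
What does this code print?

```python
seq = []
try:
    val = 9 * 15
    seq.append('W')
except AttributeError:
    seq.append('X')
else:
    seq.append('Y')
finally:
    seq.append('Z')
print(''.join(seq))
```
WYZ

else runs before finally when no exception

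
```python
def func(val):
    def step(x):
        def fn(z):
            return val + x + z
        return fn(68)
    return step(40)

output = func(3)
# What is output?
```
111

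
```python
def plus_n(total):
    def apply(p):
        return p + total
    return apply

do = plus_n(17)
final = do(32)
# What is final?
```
49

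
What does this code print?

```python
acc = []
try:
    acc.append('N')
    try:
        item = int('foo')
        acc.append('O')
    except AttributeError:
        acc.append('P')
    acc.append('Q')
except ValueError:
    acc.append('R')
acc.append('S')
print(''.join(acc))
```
NRS

Inner handler doesn't match, propagates to outer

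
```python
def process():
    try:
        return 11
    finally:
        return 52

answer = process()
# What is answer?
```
52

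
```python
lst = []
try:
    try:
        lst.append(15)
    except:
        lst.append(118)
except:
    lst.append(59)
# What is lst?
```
[15]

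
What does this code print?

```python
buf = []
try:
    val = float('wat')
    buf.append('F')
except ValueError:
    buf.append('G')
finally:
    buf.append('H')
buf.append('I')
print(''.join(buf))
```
GHI

finally always runs, even after exception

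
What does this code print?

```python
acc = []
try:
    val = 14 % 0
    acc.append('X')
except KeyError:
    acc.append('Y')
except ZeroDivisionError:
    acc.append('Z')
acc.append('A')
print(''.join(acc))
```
ZA

ZeroDivisionError is caught by its specific handler, not KeyError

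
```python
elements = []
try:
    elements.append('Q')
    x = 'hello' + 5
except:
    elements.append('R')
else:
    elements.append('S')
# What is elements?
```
['Q', 'R']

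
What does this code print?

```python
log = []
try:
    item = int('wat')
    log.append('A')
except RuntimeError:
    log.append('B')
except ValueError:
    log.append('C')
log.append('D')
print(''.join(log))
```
CD

ValueError is caught by its specific handler, not RuntimeError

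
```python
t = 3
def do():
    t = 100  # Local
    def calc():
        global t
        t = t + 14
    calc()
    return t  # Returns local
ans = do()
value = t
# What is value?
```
17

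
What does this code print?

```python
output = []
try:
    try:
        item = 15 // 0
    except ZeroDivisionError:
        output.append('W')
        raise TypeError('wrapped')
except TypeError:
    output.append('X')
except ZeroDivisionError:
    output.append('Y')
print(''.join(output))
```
WX

New TypeError raised, caught by outer TypeError handler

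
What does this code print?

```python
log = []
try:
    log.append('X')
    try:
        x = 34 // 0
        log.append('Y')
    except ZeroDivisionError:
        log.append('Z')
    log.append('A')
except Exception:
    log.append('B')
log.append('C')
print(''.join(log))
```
XZAC

Inner exception caught by inner handler, outer continues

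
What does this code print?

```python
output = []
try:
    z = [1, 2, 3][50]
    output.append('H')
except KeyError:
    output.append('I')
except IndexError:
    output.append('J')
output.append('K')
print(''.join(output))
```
JK

IndexError is caught by its specific handler, not KeyError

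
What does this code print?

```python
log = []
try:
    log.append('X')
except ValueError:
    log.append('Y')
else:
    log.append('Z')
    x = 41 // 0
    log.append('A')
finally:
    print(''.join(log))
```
XZ

Try succeeds, else appends 'Z', ZeroDivisionError in else is uncaught, finally prints before exception propagates ('A' never appended)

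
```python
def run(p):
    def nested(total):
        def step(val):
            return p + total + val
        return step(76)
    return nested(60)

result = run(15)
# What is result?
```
151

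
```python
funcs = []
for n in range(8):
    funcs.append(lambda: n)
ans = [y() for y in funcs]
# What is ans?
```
[7, 7, 7, 7, 7, 7, 7, 7]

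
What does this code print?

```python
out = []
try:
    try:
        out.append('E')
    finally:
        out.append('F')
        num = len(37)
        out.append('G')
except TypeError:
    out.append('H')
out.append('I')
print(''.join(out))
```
EFHI

Exception in inner finally caught by outer except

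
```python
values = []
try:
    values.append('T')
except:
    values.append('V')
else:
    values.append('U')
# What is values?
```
['T', 'U']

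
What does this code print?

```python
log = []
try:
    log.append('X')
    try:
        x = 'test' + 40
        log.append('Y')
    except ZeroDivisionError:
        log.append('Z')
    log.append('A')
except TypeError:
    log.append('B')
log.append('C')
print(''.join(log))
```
XBC

Inner handler doesn't match, propagates to outer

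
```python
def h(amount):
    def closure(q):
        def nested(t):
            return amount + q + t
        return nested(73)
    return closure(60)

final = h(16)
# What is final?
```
149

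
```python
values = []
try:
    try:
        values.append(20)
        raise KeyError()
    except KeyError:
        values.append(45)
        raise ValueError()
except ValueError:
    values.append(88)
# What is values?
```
[20, 45, 88]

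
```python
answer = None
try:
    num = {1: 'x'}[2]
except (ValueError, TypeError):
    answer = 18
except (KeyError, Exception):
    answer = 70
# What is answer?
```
70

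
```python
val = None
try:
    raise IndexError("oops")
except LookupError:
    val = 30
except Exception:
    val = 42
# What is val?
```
30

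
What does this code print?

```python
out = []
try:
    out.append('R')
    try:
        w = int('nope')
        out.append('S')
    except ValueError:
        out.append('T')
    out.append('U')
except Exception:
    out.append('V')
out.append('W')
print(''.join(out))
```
RTUW

Inner exception caught by inner handler, outer continues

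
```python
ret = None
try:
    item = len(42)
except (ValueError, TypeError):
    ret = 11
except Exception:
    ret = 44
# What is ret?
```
11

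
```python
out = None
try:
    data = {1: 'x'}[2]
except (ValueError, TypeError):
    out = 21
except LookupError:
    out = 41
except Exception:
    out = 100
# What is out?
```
41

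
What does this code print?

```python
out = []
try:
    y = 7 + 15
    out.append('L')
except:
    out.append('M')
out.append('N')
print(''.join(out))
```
LN

No exception, try block completes normally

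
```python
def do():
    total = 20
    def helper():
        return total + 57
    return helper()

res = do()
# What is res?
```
77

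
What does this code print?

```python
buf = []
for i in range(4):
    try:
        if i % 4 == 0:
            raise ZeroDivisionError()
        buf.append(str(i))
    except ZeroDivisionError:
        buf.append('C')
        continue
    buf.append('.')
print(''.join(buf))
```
C1.2.3.

continue in except skips rest of loop body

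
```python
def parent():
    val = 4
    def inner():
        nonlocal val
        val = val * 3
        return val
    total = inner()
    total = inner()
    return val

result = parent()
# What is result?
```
36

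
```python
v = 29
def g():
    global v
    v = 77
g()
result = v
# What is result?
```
77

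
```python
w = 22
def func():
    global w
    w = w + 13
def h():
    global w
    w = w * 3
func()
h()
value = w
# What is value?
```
105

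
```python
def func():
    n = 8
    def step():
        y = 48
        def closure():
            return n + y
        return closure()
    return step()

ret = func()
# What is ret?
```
56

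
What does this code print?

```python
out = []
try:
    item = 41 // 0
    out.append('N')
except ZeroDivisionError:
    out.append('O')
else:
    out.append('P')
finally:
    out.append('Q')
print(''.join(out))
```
OQ

Exception: except runs, else skipped, finally runs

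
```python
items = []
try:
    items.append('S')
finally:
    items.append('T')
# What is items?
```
['S', 'T']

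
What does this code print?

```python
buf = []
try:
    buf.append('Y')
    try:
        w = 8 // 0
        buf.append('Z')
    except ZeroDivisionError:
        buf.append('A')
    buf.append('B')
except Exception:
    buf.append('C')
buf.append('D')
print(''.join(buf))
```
YABD

Inner exception caught by inner handler, outer continues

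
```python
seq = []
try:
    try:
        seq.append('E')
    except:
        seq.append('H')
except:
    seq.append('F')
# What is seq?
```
['E']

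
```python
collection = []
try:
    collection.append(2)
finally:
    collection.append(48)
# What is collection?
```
[2, 48]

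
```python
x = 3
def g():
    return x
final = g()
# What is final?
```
3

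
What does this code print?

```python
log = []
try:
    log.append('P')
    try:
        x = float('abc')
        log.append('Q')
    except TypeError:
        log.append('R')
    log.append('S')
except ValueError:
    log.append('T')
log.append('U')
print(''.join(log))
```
PTU

Inner handler doesn't match, propagates to outer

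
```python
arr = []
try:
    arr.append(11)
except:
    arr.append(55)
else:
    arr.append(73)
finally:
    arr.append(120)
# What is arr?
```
[11, 73, 120]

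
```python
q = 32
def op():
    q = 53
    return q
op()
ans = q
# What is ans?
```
32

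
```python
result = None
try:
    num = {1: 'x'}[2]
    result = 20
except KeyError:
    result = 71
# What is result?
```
71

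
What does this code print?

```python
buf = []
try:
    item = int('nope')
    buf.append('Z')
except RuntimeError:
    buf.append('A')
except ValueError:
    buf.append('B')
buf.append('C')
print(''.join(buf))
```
BC

ValueError is caught by its specific handler, not RuntimeError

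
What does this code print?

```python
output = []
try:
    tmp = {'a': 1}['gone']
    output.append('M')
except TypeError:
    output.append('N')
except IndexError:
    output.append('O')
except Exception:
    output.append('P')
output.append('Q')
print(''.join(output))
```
PQ

KeyError not specifically caught, falls to Exception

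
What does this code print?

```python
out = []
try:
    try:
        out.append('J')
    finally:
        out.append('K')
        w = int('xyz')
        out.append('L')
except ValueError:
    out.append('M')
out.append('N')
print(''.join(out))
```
JKMN

Exception in inner finally caught by outer except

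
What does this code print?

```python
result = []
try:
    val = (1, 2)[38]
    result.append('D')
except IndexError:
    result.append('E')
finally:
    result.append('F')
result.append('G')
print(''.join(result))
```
EFG

finally always runs, even after exception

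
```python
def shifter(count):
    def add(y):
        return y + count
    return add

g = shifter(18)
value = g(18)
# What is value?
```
36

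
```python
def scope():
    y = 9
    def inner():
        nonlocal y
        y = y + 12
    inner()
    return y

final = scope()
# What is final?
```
21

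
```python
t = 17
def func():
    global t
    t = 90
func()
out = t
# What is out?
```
90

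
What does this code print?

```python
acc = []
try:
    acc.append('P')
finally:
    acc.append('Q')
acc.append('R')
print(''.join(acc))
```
PQR

try/finally without except, no exception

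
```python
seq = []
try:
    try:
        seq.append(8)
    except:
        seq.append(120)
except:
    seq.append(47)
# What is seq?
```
[8]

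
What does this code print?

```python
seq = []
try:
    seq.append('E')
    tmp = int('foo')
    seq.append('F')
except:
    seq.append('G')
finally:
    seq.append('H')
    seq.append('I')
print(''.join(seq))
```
EGHI

Code before exception runs, then except, then all of finally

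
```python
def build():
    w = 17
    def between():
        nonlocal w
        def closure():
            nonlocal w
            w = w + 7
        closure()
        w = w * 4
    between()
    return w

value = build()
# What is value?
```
96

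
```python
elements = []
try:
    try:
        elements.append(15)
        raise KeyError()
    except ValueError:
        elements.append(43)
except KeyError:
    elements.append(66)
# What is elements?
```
[15, 66]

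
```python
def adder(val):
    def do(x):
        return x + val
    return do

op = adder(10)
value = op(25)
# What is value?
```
35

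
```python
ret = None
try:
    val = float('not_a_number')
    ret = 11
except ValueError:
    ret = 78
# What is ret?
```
78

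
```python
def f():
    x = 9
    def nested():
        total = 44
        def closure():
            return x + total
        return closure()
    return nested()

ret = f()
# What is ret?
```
53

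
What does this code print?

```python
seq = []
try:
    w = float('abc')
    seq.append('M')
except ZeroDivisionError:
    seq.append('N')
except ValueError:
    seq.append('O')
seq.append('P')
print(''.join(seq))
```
OP

ValueError is caught by its specific handler, not ZeroDivisionError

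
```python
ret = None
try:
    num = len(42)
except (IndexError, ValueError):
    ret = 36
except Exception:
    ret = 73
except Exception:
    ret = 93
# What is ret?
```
73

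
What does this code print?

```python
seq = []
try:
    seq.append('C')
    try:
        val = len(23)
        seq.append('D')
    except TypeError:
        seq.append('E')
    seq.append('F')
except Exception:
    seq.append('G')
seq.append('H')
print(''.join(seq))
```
CEFH

Inner exception caught by inner handler, outer continues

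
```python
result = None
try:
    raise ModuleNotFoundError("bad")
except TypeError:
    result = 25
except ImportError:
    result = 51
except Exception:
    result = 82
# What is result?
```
51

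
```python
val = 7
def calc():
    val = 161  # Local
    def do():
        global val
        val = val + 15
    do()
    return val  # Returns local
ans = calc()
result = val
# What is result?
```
22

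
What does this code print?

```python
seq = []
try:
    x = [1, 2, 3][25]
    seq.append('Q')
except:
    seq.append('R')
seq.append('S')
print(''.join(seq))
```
RS

Exception raised in try, caught by bare except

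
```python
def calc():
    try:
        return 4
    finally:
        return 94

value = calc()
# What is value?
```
94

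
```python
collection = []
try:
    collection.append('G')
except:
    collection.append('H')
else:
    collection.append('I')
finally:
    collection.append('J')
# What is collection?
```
['G', 'I', 'J']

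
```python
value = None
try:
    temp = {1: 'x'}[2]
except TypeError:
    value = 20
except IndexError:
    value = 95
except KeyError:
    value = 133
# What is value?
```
133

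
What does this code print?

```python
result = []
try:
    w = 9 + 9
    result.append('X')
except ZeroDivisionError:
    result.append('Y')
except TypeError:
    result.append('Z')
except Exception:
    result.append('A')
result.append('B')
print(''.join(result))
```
XB

No exception, try block completes normally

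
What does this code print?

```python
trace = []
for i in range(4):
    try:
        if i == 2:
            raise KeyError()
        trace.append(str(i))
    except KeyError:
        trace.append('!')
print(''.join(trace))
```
01!3

Exception on i=2 caught, loop continues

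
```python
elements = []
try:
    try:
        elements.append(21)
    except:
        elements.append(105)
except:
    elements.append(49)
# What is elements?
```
[21]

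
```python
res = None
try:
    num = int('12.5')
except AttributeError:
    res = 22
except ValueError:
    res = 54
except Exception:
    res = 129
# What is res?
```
54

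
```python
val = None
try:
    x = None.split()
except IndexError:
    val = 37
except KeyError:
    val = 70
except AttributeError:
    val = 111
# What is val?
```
111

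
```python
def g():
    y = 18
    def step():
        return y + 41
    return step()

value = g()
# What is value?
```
59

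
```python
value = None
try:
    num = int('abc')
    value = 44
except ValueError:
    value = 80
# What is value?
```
80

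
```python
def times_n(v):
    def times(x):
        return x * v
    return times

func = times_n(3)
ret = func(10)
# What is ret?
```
30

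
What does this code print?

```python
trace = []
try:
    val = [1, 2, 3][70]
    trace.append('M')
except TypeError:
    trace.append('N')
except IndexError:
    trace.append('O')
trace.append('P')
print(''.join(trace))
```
OP

IndexError is caught by its specific handler, not TypeError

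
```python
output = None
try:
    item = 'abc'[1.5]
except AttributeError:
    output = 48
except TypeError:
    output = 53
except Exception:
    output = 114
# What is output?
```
53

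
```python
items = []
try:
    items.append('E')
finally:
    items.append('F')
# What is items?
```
['E', 'F']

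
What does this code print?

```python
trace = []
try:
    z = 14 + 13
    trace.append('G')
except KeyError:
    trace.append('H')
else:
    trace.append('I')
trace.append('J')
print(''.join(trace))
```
GIJ

else block runs when no exception occurs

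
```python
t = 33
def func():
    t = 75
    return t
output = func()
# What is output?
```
75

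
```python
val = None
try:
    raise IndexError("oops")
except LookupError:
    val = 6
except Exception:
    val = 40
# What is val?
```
6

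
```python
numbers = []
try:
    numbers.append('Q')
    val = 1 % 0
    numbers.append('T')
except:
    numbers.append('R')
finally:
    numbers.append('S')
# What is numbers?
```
['Q', 'R', 'S']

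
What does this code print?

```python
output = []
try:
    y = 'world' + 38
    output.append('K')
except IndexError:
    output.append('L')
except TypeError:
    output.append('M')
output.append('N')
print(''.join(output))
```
MN

TypeError is caught by its specific handler, not IndexError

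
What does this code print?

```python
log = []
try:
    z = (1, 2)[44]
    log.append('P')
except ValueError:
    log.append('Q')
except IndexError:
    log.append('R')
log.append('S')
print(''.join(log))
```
RS

IndexError is caught by its specific handler, not ValueError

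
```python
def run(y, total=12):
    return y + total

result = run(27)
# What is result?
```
39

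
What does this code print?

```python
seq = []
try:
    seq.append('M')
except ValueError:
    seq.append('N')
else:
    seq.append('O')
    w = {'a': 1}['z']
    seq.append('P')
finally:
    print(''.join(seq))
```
MO

Try succeeds, else appends 'O', KeyError in else is uncaught, finally prints before exception propagates ('P' never appended)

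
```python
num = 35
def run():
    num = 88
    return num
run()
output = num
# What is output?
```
35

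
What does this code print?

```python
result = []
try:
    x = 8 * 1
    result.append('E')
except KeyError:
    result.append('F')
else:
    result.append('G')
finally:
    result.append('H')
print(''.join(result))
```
EGH

else runs before finally when no exception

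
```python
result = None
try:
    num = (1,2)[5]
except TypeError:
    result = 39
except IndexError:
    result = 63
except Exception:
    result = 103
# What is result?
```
63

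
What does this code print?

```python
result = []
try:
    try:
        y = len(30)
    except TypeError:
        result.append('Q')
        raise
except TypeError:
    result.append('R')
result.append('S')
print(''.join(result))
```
QRS

raise without argument re-raises current exception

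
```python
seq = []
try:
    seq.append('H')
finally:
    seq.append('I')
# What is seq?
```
['H', 'I']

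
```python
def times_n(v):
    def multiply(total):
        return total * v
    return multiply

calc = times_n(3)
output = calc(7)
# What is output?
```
21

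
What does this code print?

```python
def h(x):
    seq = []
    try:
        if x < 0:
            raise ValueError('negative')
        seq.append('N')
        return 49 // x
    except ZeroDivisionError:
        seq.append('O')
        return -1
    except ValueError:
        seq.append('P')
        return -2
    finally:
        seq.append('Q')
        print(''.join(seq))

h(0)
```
NOQ

x=0 causes ZeroDivisionError, caught, finally prints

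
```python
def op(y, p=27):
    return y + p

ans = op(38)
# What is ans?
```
65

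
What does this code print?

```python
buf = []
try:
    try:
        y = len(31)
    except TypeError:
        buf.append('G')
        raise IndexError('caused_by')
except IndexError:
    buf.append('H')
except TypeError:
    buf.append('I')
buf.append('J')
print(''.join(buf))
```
GHJ

IndexError raised and caught, original TypeError not re-raised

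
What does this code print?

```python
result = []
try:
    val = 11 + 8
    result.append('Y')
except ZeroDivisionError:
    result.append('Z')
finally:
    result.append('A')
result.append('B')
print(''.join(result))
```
YAB

finally runs after normal execution too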